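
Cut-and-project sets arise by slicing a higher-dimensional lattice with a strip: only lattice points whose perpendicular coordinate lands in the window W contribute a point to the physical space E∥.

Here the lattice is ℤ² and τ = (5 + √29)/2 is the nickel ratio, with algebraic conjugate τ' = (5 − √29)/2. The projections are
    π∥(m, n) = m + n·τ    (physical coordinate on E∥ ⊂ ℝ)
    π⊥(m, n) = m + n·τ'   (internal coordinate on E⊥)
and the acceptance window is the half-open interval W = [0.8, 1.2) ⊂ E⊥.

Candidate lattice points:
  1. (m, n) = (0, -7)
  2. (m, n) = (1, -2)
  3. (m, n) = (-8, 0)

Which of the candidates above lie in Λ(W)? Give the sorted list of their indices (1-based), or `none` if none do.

none

Compute τ' = (5−√29)/2 = -0.192582, so π⊥(m,n) = m -0.192582·n.
candidate 1: (m,n)=(0,-7) → π∥ = 0-7·τ ≈ -36.348077, π⊥ = 0-7·τ' ≈ 1.348077 ∉ [0.8, 1.2) ⇒ out
candidate 2: (m,n)=(1,-2) → π∥ = 1-2·τ ≈ -9.385165, π⊥ = 1-2·τ' ≈ 1.385165 ∉ [0.8, 1.2) ⇒ out
candidate 3: (m,n)=(-8,0) → π∥ = -8+0·τ ≈ -8.000000, π⊥ = -8+0·τ' ≈ -8.000000 ∉ [0.8, 1.2) ⇒ out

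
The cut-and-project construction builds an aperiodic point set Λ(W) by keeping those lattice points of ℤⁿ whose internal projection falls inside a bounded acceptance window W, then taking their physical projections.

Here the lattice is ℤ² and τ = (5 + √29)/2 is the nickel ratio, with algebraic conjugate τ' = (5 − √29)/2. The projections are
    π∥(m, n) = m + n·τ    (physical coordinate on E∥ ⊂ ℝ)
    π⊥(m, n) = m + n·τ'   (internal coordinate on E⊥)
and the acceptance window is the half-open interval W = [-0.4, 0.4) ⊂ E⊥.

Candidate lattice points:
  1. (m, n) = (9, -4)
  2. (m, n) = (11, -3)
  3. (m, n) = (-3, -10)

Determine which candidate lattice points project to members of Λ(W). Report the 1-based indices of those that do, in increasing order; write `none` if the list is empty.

none

Numerically τ ≈ 5.1926 and τ' = −1/τ ≈ -0.1926.
candidate 1: (m,n)=(9,-4) → π∥ = 9-4·τ ≈ -11.7703, π⊥ = 9-4·τ' ≈ 9.7703 ∉ [-0.4, 0.4) ⇒ out
candidate 2: (m,n)=(11,-3) → π∥ = 11-3·τ ≈ -4.5777, π⊥ = 11-3·τ' ≈ 11.5777 ∉ [-0.4, 0.4) ⇒ out
candidate 3: (m,n)=(-3,-10) → π∥ = -3-10·τ ≈ -54.9258, π⊥ = -3-10·τ' ≈ -1.0742 ∉ [-0.4, 0.4) ⇒ out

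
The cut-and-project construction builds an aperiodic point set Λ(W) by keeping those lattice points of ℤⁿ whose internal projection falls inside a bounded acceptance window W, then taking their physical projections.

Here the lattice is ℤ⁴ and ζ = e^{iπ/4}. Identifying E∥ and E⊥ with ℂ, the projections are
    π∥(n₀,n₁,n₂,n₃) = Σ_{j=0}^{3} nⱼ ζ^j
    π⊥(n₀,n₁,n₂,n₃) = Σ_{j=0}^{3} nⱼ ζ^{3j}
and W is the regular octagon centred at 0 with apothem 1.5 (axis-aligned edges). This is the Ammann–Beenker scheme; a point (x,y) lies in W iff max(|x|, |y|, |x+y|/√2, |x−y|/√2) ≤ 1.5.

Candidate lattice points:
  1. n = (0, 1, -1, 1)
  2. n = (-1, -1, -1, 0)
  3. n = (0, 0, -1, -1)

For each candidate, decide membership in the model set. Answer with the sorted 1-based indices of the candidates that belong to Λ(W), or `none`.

2, 3

Internal map: ζ^{3j} for j=0..3 gives (1,0), (−√2/2,√2/2), (0,−1), (√2/2,√2/2).
#1 (0, 1, -1, 1): internal (0.00000, 2.41421); octagon support 2.41421 vs apothem 1.5 → ∉ W
#2 (-1, -1, -1, 0): internal (-0.29289, 0.29289); octagon support 0.41421 vs apothem 1.5 → ∈ W
#3 (0, 0, -1, -1): internal (-0.70711, 0.29289); octagon support 0.70711 vs apothem 1.5 → ∈ W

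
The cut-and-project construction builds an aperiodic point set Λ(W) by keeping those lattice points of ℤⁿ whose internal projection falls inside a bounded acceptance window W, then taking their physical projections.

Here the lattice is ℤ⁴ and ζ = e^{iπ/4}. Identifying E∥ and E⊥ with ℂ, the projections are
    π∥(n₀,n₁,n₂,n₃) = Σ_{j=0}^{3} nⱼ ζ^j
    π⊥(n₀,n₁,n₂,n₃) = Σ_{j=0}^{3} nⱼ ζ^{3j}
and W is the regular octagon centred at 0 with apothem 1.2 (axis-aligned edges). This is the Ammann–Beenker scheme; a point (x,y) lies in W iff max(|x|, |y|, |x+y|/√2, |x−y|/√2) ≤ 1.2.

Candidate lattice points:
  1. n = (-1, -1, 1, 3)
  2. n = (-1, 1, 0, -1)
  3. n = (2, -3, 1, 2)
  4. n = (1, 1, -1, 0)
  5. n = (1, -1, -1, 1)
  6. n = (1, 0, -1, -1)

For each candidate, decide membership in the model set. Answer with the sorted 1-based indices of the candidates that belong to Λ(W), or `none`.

6

π⊥(n) = n₀ + n₁ζ³ + n₂ζ⁶ + n₃ζ⁹ where ζ = e^{iπ/4}.
candidate 1: n = (-1, -1, 1, 3) → π⊥ ≈ (+1.828427, +0.414214); max(|x|,|y|,|x±y|/√2) = 1.828427 > 1.2 ⇒ ∉ W
candidate 2: n = (-1, 1, 0, -1) → π⊥ ≈ (-2.414214, +0.000000); max(|x|,|y|,|x±y|/√2) = 2.414214 > 1.2 ⇒ ∉ W
candidate 3: n = (2, -3, 1, 2) → π⊥ ≈ (+5.535534, -1.707107); max(|x|,|y|,|x±y|/√2) = 5.535534 > 1.2 ⇒ ∉ W
candidate 4: n = (1, 1, -1, 0) → π⊥ ≈ (+0.292893, +1.707107); max(|x|,|y|,|x±y|/√2) = 1.707107 > 1.2 ⇒ ∉ W
candidate 5: n = (1, -1, -1, 1) → π⊥ ≈ (+2.414214, +1.000000); max(|x|,|y|,|x±y|/√2) = 2.414214 > 1.2 ⇒ ∉ W
candidate 6: n = (1, 0, -1, -1) → π⊥ ≈ (+0.292893, +0.292893); max(|x|,|y|,|x±y|/√2) = 0.414214 ≤ 1.2 ⇒ ∈ W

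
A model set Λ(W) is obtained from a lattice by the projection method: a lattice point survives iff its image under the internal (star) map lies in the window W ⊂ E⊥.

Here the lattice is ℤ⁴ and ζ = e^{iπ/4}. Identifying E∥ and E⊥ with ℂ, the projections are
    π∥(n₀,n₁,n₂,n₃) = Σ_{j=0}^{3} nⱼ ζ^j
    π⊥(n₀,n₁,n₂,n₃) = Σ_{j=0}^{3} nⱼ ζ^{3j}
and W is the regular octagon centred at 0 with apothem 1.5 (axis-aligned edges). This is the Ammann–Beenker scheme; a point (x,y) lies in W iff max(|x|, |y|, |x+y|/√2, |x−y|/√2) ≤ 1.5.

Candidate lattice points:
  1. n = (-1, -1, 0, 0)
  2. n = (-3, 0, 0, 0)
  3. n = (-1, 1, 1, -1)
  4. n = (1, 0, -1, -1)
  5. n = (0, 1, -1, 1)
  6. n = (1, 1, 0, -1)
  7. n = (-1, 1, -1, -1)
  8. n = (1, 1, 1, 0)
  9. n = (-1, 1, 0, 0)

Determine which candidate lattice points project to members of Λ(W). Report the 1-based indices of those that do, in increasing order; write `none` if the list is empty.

1, 4, 6, 8

With ζ = e^{iπ/4} the internal vectors are ζ^0,ζ^3,ζ^6,ζ^9.
#1 (-1, -1, 0, 0): internal (-0.29289, -0.70711); octagon support 0.70711 vs apothem 1.5 → ∈ W
#2 (-3, 0, 0, 0): internal (-3.00000, 0.00000); octagon support 3.00000 vs apothem 1.5 → ∉ W
#3 (-1, 1, 1, -1): internal (-2.41421, -1.00000); octagon support 2.41421 vs apothem 1.5 → ∉ W
#4 (1, 0, -1, -1): internal (0.29289, 0.29289); octagon support 0.41421 vs apothem 1.5 → ∈ W
#5 (0, 1, -1, 1): internal (0.00000, 2.41421); octagon support 2.41421 vs apothem 1.5 → ∉ W
#6 (1, 1, 0, -1): internal (-0.41421, 0.00000); octagon support 0.41421 vs apothem 1.5 → ∈ W
#7 (-1, 1, -1, -1): internal (-2.41421, 1.00000); octagon support 2.41421 vs apothem 1.5 → ∉ W
#8 (1, 1, 1, 0): internal (0.29289, -0.29289); octagon support 0.41421 vs apothem 1.5 → ∈ W
#9 (-1, 1, 0, 0): internal (-1.70711, 0.70711); octagon support 1.70711 vs apothem 1.5 → ∉ W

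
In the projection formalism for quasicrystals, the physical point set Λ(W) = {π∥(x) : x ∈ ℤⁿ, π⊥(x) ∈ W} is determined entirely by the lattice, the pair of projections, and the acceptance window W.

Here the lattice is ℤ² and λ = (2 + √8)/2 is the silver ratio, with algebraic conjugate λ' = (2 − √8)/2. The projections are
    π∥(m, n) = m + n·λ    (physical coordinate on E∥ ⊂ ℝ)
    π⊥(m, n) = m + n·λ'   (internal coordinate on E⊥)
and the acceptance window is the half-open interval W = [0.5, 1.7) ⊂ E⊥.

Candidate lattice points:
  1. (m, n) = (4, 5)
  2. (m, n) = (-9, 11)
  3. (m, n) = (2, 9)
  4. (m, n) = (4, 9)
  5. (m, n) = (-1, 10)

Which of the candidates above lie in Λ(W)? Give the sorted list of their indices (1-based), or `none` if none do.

λ' = (2−√8)/2 ≈ -0.414214.
[1] lift (4,5): star map gives 1.928932; window check 0.5 ≤ 1.928932 < 1.7 is false → out
[2] lift (-9,11): star map gives -13.556349; window check 0.5 ≤ -13.556349 < 1.7 is false → out
[3] lift (2,9): star map gives -1.727922; window check 0.5 ≤ -1.727922 < 1.7 is false → out
[4] lift (4,9): star map gives 0.272078; window check 0.5 ≤ 0.272078 < 1.7 is false → out
[5] lift (-1,10): star map gives -5.142136; window check 0.5 ≤ -5.142136 < 1.7 is false → out

none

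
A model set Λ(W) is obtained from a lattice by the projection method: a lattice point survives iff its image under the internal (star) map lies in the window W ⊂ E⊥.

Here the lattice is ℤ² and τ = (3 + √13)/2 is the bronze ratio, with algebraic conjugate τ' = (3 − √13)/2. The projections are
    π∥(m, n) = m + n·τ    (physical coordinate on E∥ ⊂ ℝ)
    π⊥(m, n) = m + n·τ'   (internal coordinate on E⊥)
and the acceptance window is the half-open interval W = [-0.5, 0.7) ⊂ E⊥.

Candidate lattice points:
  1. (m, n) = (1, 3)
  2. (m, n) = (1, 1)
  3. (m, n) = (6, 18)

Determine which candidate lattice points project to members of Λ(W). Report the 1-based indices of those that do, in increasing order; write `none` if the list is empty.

Compute τ' = (3−√13)/2 = -0.3028, so π⊥(m,n) = m -0.3028·n.
[1] lift (1,3): star map gives 0.0917; window check -0.5 ≤ 0.0917 < 0.7 is true → IN Λ
[2] lift (1,1): star map gives 0.6972; window check -0.5 ≤ 0.6972 < 0.7 is true → IN Λ
[3] lift (6,18): star map gives 0.5500; window check -0.5 ≤ 0.5500 < 0.7 is true → IN Λ

1, 2, 3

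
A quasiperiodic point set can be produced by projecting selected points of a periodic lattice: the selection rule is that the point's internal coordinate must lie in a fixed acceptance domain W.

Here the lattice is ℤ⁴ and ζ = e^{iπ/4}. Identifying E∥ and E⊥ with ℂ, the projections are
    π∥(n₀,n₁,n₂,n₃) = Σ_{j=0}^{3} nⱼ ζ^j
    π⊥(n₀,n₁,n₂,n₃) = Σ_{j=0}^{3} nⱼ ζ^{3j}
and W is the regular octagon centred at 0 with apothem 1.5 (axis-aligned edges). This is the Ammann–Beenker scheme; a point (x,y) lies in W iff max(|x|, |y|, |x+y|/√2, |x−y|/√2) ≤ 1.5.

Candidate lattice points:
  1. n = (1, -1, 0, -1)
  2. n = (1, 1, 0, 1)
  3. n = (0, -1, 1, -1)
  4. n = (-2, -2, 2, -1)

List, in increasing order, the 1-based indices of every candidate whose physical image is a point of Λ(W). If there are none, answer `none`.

Internal map: ζ^{3j} for j=0..3 gives (1,0), (−√2/2,√2/2), (0,−1), (√2/2,√2/2).
#1 (1, -1, 0, -1): internal (1.000000, -1.414214); octagon support 1.707107 vs apothem 1.5 → ∉ W
#2 (1, 1, 0, 1): internal (1.000000, 1.414214); octagon support 1.707107 vs apothem 1.5 → ∉ W
#3 (0, -1, 1, -1): internal (0.000000, -2.414214); octagon support 2.414214 vs apothem 1.5 → ∉ W
#4 (-2, -2, 2, -1): internal (-1.292893, -4.121320); octagon support 4.121320 vs apothem 1.5 → ∉ W

none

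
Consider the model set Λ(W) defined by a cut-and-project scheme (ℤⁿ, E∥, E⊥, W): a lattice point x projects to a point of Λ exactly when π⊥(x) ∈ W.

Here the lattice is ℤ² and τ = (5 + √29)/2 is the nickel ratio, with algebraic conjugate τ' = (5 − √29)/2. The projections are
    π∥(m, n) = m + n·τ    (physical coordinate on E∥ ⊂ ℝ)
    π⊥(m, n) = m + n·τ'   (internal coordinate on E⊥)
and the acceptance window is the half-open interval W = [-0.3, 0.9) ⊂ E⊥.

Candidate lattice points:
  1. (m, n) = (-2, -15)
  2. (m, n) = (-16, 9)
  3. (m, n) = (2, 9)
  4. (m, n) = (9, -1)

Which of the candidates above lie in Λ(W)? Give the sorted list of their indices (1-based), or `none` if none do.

1, 3

τ' = (5−√29)/2 ≈ -0.19258.
candidate 1: (m,n)=(-2,-15) → π∥ = -2-15·τ ≈ -79.88874, π⊥ = -2-15·τ' ≈ 0.88874 ∈ [-0.3, 0.9) ⇒ IN Λ
candidate 2: (m,n)=(-16,9) → π∥ = -16+9·τ ≈ 30.73324, π⊥ = -16+9·τ' ≈ -17.73324 ∉ [-0.3, 0.9) ⇒ out
candidate 3: (m,n)=(2,9) → π∥ = 2+9·τ ≈ 48.73324, π⊥ = 2+9·τ' ≈ 0.26676 ∈ [-0.3, 0.9) ⇒ IN Λ
candidate 4: (m,n)=(9,-1) → π∥ = 9-1·τ ≈ 3.80742, π⊥ = 9-1·τ' ≈ 9.19258 ∉ [-0.3, 0.9) ⇒ out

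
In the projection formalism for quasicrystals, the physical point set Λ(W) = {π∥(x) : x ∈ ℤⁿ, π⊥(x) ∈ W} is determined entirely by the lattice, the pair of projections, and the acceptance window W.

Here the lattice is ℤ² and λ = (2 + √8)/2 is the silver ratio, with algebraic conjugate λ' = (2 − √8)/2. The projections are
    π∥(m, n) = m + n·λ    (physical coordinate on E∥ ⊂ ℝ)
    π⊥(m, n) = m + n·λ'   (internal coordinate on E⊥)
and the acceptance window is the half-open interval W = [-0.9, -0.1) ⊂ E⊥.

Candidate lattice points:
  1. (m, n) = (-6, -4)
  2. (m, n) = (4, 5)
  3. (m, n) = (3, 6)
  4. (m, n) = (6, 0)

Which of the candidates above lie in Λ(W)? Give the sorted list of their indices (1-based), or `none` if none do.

none

λ' = (2−√8)/2 ≈ -0.41421.
candidate 1: (m,n)=(-6,-4) → π∥ = -6-4·λ ≈ -15.65685, π⊥ = -6-4·λ' ≈ -4.34315 ∉ [-0.9, -0.1) ⇒ out
candidate 2: (m,n)=(4,5) → π∥ = 4+5·λ ≈ 16.07107, π⊥ = 4+5·λ' ≈ 1.92893 ∉ [-0.9, -0.1) ⇒ out
candidate 3: (m,n)=(3,6) → π∥ = 3+6·λ ≈ 17.48528, π⊥ = 3+6·λ' ≈ 0.51472 ∉ [-0.9, -0.1) ⇒ out
candidate 4: (m,n)=(6,0) → π∥ = 6+0·λ ≈ 6.00000, π⊥ = 6+0·λ' ≈ 6.00000 ∉ [-0.9, -0.1) ⇒ out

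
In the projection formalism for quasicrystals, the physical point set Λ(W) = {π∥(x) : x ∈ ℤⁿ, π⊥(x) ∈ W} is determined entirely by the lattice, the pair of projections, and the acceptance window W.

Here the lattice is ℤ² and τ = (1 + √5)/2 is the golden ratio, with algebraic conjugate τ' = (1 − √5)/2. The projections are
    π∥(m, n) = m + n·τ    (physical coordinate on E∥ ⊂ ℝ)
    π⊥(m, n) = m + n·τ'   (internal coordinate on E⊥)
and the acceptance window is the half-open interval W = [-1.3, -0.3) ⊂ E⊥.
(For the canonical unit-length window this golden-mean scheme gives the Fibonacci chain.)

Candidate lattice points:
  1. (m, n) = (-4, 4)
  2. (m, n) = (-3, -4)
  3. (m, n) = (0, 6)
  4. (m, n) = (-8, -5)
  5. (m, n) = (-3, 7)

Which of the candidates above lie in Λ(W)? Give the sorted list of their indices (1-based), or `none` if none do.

2

τ' = (1−√5)/2 ≈ -0.61803.
#1 (-4,4): internal coord -4 + (4)·τ' = -6.47214; -6.47214 ∉ [-1.3, -0.3) → out
#2 (-3,-4): internal coord -3 + (-4)·τ' = -0.52786; -0.52786 ∈ [-1.3, -0.3) → IN Λ
#3 (0,6): internal coord 0 + (6)·τ' = -3.70820; -3.70820 ∉ [-1.3, -0.3) → out
#4 (-8,-5): internal coord -8 + (-5)·τ' = -4.90983; -4.90983 ∉ [-1.3, -0.3) → out
#5 (-3,7): internal coord -3 + (7)·τ' = -7.32624; -7.32624 ∉ [-1.3, -0.3) → out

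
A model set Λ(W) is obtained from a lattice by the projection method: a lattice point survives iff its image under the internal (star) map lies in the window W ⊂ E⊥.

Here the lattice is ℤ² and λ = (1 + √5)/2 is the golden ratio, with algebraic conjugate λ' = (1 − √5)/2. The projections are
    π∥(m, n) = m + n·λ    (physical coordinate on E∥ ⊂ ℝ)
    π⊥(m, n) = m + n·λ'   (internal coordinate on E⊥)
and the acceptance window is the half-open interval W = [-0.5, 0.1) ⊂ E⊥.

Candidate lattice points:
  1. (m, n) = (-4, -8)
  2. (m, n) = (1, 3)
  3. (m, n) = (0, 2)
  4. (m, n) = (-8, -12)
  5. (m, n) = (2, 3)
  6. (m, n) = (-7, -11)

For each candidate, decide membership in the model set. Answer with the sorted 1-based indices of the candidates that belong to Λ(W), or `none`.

6

Numerically λ ≈ 1.61803 and λ' = −1/λ ≈ -0.61803.
#1 (-4,-8): internal coord -4 + (-8)·λ' = +0.94427; +0.94427 ∉ [-0.5, 0.1) → out
#2 (1,3): internal coord 1 + (3)·λ' = -0.85410; -0.85410 ∉ [-0.5, 0.1) → out
#3 (0,2): internal coord 0 + (2)·λ' = -1.23607; -1.23607 ∉ [-0.5, 0.1) → out
#4 (-8,-12): internal coord -8 + (-12)·λ' = -0.58359; -0.58359 ∉ [-0.5, 0.1) → out
#5 (2,3): internal coord 2 + (3)·λ' = +0.14590; +0.14590 ∉ [-0.5, 0.1) → out
#6 (-7,-11): internal coord -7 + (-11)·λ' = -0.20163; -0.20163 ∈ [-0.5, 0.1) → IN Λ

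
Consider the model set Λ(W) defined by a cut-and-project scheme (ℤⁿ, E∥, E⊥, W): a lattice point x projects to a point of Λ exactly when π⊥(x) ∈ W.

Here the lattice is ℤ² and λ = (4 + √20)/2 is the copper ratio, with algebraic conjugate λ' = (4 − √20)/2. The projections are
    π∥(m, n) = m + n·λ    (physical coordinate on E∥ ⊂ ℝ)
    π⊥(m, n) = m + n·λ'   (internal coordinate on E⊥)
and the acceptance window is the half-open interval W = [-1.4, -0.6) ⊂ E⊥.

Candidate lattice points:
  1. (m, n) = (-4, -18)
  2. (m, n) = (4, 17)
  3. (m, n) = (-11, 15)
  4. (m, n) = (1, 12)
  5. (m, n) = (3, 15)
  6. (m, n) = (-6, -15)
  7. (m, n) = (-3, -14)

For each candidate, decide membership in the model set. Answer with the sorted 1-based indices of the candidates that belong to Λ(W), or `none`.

none

λ' = (4−√20)/2 ≈ -0.23607.
#1 (-4,-18): internal coord -4 + (-18)·λ' = +0.24922; +0.24922 ∉ [-1.4, -0.6) → out
#2 (4,17): internal coord 4 + (17)·λ' = -0.01316; -0.01316 ∉ [-1.4, -0.6) → out
#3 (-11,15): internal coord -11 + (15)·λ' = -14.54102; -14.54102 ∉ [-1.4, -0.6) → out
#4 (1,12): internal coord 1 + (12)·λ' = -1.83282; -1.83282 ∉ [-1.4, -0.6) → out
#5 (3,15): internal coord 3 + (15)·λ' = -0.54102; -0.54102 ∉ [-1.4, -0.6) → out
#6 (-6,-15): internal coord -6 + (-15)·λ' = -2.45898; -2.45898 ∉ [-1.4, -0.6) → out
#7 (-3,-14): internal coord -3 + (-14)·λ' = +0.30495; +0.30495 ∉ [-1.4, -0.6) → out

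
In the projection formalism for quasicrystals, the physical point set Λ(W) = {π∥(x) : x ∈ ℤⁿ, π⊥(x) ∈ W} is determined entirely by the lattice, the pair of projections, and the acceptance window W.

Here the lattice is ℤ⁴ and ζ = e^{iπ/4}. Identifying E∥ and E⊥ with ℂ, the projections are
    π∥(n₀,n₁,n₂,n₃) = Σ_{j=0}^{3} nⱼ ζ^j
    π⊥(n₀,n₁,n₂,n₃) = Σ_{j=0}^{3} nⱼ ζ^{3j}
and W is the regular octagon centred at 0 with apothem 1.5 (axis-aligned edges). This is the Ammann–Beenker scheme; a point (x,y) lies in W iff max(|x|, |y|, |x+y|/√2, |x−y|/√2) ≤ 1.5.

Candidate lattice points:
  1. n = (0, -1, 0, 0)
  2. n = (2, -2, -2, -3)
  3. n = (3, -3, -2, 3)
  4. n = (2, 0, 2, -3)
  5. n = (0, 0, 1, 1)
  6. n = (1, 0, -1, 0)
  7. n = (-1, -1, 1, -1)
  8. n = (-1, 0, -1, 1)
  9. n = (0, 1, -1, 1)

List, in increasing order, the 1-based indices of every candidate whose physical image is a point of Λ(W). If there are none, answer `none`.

π⊥(n) = n₀ + n₁ζ³ + n₂ζ⁶ + n₃ζ⁹ where ζ = e^{iπ/4}.
#1 (0, -1, 0, 0): internal (0.707107, -0.707107); octagon support 1.000000 vs apothem 1.5 → ∈ W
#2 (2, -2, -2, -3): internal (1.292893, -1.535534); octagon support 2.000000 vs apothem 1.5 → ∉ W
#3 (3, -3, -2, 3): internal (7.242641, 2.000000); octagon support 7.242641 vs apothem 1.5 → ∉ W
#4 (2, 0, 2, -3): internal (-0.121320, -4.121320); octagon support 4.121320 vs apothem 1.5 → ∉ W
#5 (0, 0, 1, 1): internal (0.707107, -0.292893); octagon support 0.707107 vs apothem 1.5 → ∈ W
#6 (1, 0, -1, 0): internal (1.000000, 1.000000); octagon support 1.414214 vs apothem 1.5 → ∈ W
#7 (-1, -1, 1, -1): internal (-1.000000, -2.414214); octagon support 2.414214 vs apothem 1.5 → ∉ W
#8 (-1, 0, -1, 1): internal (-0.292893, 1.707107); octagon support 1.707107 vs apothem 1.5 → ∉ W
#9 (0, 1, -1, 1): internal (0.000000, 2.414214); octagon support 2.414214 vs apothem 1.5 → ∉ W

1, 5, 6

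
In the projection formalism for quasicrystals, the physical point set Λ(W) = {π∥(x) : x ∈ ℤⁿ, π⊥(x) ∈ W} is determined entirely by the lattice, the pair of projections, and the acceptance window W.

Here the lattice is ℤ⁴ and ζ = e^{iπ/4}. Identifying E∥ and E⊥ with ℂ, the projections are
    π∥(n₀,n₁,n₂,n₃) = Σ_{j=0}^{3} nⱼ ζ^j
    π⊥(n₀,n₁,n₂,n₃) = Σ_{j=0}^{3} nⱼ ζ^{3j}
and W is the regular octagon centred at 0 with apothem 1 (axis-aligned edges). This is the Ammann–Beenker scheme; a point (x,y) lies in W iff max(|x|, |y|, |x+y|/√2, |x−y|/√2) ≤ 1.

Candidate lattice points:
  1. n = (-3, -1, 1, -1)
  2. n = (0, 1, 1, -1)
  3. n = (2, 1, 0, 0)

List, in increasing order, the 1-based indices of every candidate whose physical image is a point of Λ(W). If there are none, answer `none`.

With ζ = e^{iπ/4} the internal vectors are ζ^0,ζ^3,ζ^6,ζ^9.
candidate 1: n = (-3, -1, 1, -1) → π⊥ ≈ (-3.0000, -2.4142); max(|x|,|y|,|x±y|/√2) = 3.8284 > 1 ⇒ ∉ W
candidate 2: n = (0, 1, 1, -1) → π⊥ ≈ (-1.4142, -1.0000); max(|x|,|y|,|x±y|/√2) = 1.7071 > 1 ⇒ ∉ W
candidate 3: n = (2, 1, 0, 0) → π⊥ ≈ (+1.2929, +0.7071); max(|x|,|y|,|x±y|/√2) = 1.4142 > 1 ⇒ ∉ W

none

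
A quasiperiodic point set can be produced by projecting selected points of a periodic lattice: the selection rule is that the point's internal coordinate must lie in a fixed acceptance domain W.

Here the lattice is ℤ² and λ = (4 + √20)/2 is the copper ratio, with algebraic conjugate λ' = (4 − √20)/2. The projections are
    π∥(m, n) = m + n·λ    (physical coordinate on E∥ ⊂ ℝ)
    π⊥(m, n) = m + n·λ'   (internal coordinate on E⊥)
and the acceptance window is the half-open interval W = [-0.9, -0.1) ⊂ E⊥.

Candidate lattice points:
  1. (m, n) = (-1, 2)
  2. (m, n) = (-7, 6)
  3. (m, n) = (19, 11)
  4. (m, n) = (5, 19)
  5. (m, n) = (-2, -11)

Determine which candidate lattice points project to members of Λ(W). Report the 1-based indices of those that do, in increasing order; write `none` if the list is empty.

none

Compute λ' = (4−√20)/2 = -0.2361, so π⊥(m,n) = m -0.2361·n.
candidate 1: (m,n)=(-1,2) → π∥ = -1+2·λ ≈ 7.4721, π⊥ = -1+2·λ' ≈ -1.4721 ∉ [-0.9, -0.1) ⇒ out
candidate 2: (m,n)=(-7,6) → π∥ = -7+6·λ ≈ 18.4164, π⊥ = -7+6·λ' ≈ -8.4164 ∉ [-0.9, -0.1) ⇒ out
candidate 3: (m,n)=(19,11) → π∥ = 19+11·λ ≈ 65.5967, π⊥ = 19+11·λ' ≈ 16.4033 ∉ [-0.9, -0.1) ⇒ out
candidate 4: (m,n)=(5,19) → π∥ = 5+19·λ ≈ 85.4853, π⊥ = 5+19·λ' ≈ 0.5147 ∉ [-0.9, -0.1) ⇒ out
candidate 5: (m,n)=(-2,-11) → π∥ = -2-11·λ ≈ -48.5967, π⊥ = -2-11·λ' ≈ 0.5967 ∉ [-0.9, -0.1) ⇒ out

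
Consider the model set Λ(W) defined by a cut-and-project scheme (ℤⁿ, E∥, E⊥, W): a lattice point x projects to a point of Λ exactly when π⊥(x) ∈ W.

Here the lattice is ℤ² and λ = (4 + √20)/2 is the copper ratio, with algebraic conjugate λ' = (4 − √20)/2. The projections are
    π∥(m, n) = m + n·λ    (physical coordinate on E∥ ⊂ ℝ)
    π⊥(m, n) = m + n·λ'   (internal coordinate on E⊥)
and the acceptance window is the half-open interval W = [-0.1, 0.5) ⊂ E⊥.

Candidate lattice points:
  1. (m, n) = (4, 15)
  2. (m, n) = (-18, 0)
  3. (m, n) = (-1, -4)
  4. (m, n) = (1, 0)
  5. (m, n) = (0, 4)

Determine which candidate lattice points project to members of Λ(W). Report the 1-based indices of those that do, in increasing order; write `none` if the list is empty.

1, 3

Numerically λ ≈ 4.236068 and λ' = −1/λ ≈ -0.236068.
#1 (4,15): internal coord 4 + (15)·λ' = +0.458980; +0.458980 ∈ [-0.1, 0.5) → IN Λ
#2 (-18,0): internal coord -18 + (0)·λ' = -18.000000; -18.000000 ∉ [-0.1, 0.5) → out
#3 (-1,-4): internal coord -1 + (-4)·λ' = -0.055728; -0.055728 ∈ [-0.1, 0.5) → IN Λ
#4 (1,0): internal coord 1 + (0)·λ' = +1.000000; +1.000000 ∉ [-0.1, 0.5) → out
#5 (0,4): internal coord 0 + (4)·λ' = -0.944272; -0.944272 ∉ [-0.1, 0.5) → out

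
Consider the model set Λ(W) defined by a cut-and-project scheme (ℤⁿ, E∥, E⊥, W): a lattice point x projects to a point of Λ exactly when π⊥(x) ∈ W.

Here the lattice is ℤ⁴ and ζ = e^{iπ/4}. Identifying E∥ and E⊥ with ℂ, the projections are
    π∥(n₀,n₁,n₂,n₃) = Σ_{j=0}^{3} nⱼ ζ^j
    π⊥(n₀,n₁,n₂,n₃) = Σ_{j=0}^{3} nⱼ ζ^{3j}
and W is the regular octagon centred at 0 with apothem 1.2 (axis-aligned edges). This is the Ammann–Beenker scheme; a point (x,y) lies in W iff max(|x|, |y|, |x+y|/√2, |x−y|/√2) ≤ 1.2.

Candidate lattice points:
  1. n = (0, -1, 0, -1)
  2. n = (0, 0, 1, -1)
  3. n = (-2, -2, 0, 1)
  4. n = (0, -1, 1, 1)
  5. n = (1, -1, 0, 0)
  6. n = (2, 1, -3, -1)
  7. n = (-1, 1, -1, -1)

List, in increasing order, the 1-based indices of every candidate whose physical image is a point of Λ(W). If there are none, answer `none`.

π⊥(n) = n₀ + n₁ζ³ + n₂ζ⁶ + n₃ζ⁹ where ζ = e^{iπ/4}.
#1 (0, -1, 0, -1): internal (0.0000, -1.4142); octagon support 1.4142 vs apothem 1.2 → ∉ W
#2 (0, 0, 1, -1): internal (-0.7071, -1.7071); octagon support 1.7071 vs apothem 1.2 → ∉ W
#3 (-2, -2, 0, 1): internal (0.1213, -0.7071); octagon support 0.7071 vs apothem 1.2 → ∈ W
#4 (0, -1, 1, 1): internal (1.4142, -1.0000); octagon support 1.7071 vs apothem 1.2 → ∉ W
#5 (1, -1, 0, 0): internal (1.7071, -0.7071); octagon support 1.7071 vs apothem 1.2 → ∉ W
#6 (2, 1, -3, -1): internal (0.5858, 3.0000); octagon support 3.0000 vs apothem 1.2 → ∉ W
#7 (-1, 1, -1, -1): internal (-2.4142, 1.0000); octagon support 2.4142 vs apothem 1.2 → ∉ W

3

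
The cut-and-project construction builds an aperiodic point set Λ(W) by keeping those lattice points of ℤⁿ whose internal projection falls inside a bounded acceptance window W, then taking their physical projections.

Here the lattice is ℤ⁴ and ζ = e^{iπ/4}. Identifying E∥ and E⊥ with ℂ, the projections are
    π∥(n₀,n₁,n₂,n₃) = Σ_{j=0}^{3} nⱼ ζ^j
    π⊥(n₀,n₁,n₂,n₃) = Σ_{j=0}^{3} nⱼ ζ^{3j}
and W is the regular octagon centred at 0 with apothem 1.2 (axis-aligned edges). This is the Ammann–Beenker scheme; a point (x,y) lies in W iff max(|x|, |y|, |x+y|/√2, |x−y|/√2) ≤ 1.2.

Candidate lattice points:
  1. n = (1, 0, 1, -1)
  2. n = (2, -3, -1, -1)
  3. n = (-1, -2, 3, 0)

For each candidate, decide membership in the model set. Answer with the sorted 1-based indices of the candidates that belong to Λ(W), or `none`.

none

With ζ = e^{iπ/4} the internal vectors are ζ^0,ζ^3,ζ^6,ζ^9.
#1 (1, 0, 1, -1): internal (0.2929, -1.7071); octagon support 1.7071 vs apothem 1.2 → ∉ W
#2 (2, -3, -1, -1): internal (3.4142, -1.8284); octagon support 3.7071 vs apothem 1.2 → ∉ W
#3 (-1, -2, 3, 0): internal (0.4142, -4.4142); octagon support 4.4142 vs apothem 1.2 → ∉ W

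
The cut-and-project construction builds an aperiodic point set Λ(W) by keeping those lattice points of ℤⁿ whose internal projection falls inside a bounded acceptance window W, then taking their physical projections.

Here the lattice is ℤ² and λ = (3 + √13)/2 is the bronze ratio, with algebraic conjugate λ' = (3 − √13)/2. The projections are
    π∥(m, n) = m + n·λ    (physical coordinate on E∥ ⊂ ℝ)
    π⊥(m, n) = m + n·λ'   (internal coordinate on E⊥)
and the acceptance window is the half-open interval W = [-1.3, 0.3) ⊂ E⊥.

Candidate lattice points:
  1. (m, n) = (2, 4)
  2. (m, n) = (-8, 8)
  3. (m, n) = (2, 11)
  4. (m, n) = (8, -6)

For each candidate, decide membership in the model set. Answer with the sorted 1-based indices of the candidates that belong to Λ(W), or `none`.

Compute λ' = (3−√13)/2 = -0.30278, so π⊥(m,n) = m -0.30278·n.
[1] lift (2,4): star map gives 0.78890; window check -1.3 ≤ 0.78890 < 0.3 is false → out
[2] lift (-8,8): star map gives -10.42221; window check -1.3 ≤ -10.42221 < 0.3 is false → out
[3] lift (2,11): star map gives -1.33053; window check -1.3 ≤ -1.33053 < 0.3 is false → out
[4] lift (8,-6): star map gives 9.81665; window check -1.3 ≤ 9.81665 < 0.3 is false → out

none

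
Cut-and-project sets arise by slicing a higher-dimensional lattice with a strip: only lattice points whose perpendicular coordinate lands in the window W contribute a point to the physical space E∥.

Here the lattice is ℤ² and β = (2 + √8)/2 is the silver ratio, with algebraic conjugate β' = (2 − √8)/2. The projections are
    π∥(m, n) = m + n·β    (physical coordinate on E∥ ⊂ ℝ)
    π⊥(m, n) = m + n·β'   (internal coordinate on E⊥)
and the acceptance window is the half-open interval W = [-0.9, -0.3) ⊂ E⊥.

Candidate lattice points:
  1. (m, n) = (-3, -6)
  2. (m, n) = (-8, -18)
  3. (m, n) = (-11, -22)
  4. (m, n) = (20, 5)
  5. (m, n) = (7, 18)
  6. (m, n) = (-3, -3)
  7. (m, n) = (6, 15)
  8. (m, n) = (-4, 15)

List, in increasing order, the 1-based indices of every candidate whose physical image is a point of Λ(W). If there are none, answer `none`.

1, 2, 5

Numerically β ≈ 2.41421 and β' = −1/β ≈ -0.41421.
#1 (-3,-6): internal coord -3 + (-6)·β' = -0.51472; -0.51472 ∈ [-0.9, -0.3) → IN Λ
#2 (-8,-18): internal coord -8 + (-18)·β' = -0.54416; -0.54416 ∈ [-0.9, -0.3) → IN Λ
#3 (-11,-22): internal coord -11 + (-22)·β' = -1.88730; -1.88730 ∉ [-0.9, -0.3) → out
#4 (20,5): internal coord 20 + (5)·β' = +17.92893; +17.92893 ∉ [-0.9, -0.3) → out
#5 (7,18): internal coord 7 + (18)·β' = -0.45584; -0.45584 ∈ [-0.9, -0.3) → IN Λ
#6 (-3,-3): internal coord -3 + (-3)·β' = -1.75736; -1.75736 ∉ [-0.9, -0.3) → out
#7 (6,15): internal coord 6 + (15)·β' = -0.21320; -0.21320 ∉ [-0.9, -0.3) → out
#8 (-4,15): internal coord -4 + (15)·β' = -10.21320; -10.21320 ∉ [-0.9, -0.3) → out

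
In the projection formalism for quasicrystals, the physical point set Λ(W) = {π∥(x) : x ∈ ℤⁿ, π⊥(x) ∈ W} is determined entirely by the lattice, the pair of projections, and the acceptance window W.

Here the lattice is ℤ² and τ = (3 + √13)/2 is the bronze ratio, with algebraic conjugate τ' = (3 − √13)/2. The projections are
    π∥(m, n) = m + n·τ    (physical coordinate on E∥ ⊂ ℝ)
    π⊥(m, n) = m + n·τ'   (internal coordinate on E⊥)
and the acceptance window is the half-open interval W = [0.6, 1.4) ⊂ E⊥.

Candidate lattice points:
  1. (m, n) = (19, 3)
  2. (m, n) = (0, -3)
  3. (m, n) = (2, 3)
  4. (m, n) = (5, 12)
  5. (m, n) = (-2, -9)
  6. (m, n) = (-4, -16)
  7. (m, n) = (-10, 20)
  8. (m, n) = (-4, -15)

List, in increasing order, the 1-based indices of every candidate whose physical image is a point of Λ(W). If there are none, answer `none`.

Numerically τ ≈ 3.30278 and τ' = −1/τ ≈ -0.30278.
#1 (19,3): internal coord 19 + (3)·τ' = +18.09167; +18.09167 ∉ [0.6, 1.4) → out
#2 (0,-3): internal coord 0 + (-3)·τ' = +0.90833; +0.90833 ∈ [0.6, 1.4) → IN Λ
#3 (2,3): internal coord 2 + (3)·τ' = +1.09167; +1.09167 ∈ [0.6, 1.4) → IN Λ
#4 (5,12): internal coord 5 + (12)·τ' = +1.36669; +1.36669 ∈ [0.6, 1.4) → IN Λ
#5 (-2,-9): internal coord -2 + (-9)·τ' = +0.72498; +0.72498 ∈ [0.6, 1.4) → IN Λ
#6 (-4,-16): internal coord -4 + (-16)·τ' = +0.84441; +0.84441 ∈ [0.6, 1.4) → IN Λ
#7 (-10,20): internal coord -10 + (20)·τ' = -16.05551; -16.05551 ∉ [0.6, 1.4) → out
#8 (-4,-15): internal coord -4 + (-15)·τ' = +0.54163; +0.54163 ∉ [0.6, 1.4) → out

2, 3, 4, 5, 6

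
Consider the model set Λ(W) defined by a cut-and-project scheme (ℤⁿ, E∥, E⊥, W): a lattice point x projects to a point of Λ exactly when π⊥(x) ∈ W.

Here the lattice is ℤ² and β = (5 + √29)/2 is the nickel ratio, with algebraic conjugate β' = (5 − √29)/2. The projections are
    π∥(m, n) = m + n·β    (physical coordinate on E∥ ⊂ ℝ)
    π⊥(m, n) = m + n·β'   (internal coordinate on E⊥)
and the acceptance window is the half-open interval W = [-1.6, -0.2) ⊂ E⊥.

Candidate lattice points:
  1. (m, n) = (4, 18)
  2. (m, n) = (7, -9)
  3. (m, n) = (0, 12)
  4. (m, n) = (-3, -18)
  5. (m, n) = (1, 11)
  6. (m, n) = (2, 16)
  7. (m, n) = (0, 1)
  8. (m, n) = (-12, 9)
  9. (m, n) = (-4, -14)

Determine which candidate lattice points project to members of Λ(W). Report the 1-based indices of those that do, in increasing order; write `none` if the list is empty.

Numerically β ≈ 5.192582 and β' = −1/β ≈ -0.192582.
candidate 1: (m,n)=(4,18) → π∥ = 4+18·β ≈ 97.466483, π⊥ = 4+18·β' ≈ 0.533517 ∉ [-1.6, -0.2) ⇒ out
candidate 2: (m,n)=(7,-9) → π∥ = 7-9·β ≈ -39.733242, π⊥ = 7-9·β' ≈ 8.733242 ∉ [-1.6, -0.2) ⇒ out
candidate 3: (m,n)=(0,12) → π∥ = 0+12·β ≈ 62.310989, π⊥ = 0+12·β' ≈ -2.310989 ∉ [-1.6, -0.2) ⇒ out
candidate 4: (m,n)=(-3,-18) → π∥ = -3-18·β ≈ -96.466483, π⊥ = -3-18·β' ≈ 0.466483 ∉ [-1.6, -0.2) ⇒ out
candidate 5: (m,n)=(1,11) → π∥ = 1+11·β ≈ 58.118406, π⊥ = 1+11·β' ≈ -1.118406 ∈ [-1.6, -0.2) ⇒ IN Λ
candidate 6: (m,n)=(2,16) → π∥ = 2+16·β ≈ 85.081318, π⊥ = 2+16·β' ≈ -1.081318 ∈ [-1.6, -0.2) ⇒ IN Λ
candidate 7: (m,n)=(0,1) → π∥ = 0+1·β ≈ 5.192582, π⊥ = 0+1·β' ≈ -0.192582 ∉ [-1.6, -0.2) ⇒ out
candidate 8: (m,n)=(-12,9) → π∥ = -12+9·β ≈ 34.733242, π⊥ = -12+9·β' ≈ -13.733242 ∉ [-1.6, -0.2) ⇒ out
candidate 9: (m,n)=(-4,-14) → π∥ = -4-14·β ≈ -76.696154, π⊥ = -4-14·β' ≈ -1.303846 ∈ [-1.6, -0.2) ⇒ IN Λ

5, 6, 9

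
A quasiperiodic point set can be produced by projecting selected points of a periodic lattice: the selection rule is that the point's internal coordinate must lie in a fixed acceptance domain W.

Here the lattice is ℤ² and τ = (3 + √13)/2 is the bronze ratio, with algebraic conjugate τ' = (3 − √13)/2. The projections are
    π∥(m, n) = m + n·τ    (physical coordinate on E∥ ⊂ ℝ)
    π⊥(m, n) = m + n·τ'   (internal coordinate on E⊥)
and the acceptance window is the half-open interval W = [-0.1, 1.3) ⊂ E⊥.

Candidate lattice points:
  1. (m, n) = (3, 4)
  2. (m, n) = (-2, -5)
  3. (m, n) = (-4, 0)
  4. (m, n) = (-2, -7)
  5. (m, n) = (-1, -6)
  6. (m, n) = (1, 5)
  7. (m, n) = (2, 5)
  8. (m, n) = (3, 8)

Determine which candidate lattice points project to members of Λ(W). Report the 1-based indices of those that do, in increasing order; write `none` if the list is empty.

4, 5, 7, 8

Compute τ' = (3−√13)/2 = -0.3028, so π⊥(m,n) = m -0.3028·n.
candidate 1: (m,n)=(3,4) → π∥ = 3+4·τ ≈ 16.2111, π⊥ = 3+4·τ' ≈ 1.7889 ∉ [-0.1, 1.3) ⇒ out
candidate 2: (m,n)=(-2,-5) → π∥ = -2-5·τ ≈ -18.5139, π⊥ = -2-5·τ' ≈ -0.4861 ∉ [-0.1, 1.3) ⇒ out
candidate 3: (m,n)=(-4,0) → π∥ = -4+0·τ ≈ -4.0000, π⊥ = -4+0·τ' ≈ -4.0000 ∉ [-0.1, 1.3) ⇒ out
candidate 4: (m,n)=(-2,-7) → π∥ = -2-7·τ ≈ -25.1194, π⊥ = -2-7·τ' ≈ 0.1194 ∈ [-0.1, 1.3) ⇒ IN Λ
candidate 5: (m,n)=(-1,-6) → π∥ = -1-6·τ ≈ -20.8167, π⊥ = -1-6·τ' ≈ 0.8167 ∈ [-0.1, 1.3) ⇒ IN Λ
candidate 6: (m,n)=(1,5) → π∥ = 1+5·τ ≈ 17.5139, π⊥ = 1+5·τ' ≈ -0.5139 ∉ [-0.1, 1.3) ⇒ out
candidate 7: (m,n)=(2,5) → π∥ = 2+5·τ ≈ 18.5139, π⊥ = 2+5·τ' ≈ 0.4861 ∈ [-0.1, 1.3) ⇒ IN Λ
candidate 8: (m,n)=(3,8) → π∥ = 3+8·τ ≈ 29.4222, π⊥ = 3+8·τ' ≈ 0.5778 ∈ [-0.1, 1.3) ⇒ IN Λ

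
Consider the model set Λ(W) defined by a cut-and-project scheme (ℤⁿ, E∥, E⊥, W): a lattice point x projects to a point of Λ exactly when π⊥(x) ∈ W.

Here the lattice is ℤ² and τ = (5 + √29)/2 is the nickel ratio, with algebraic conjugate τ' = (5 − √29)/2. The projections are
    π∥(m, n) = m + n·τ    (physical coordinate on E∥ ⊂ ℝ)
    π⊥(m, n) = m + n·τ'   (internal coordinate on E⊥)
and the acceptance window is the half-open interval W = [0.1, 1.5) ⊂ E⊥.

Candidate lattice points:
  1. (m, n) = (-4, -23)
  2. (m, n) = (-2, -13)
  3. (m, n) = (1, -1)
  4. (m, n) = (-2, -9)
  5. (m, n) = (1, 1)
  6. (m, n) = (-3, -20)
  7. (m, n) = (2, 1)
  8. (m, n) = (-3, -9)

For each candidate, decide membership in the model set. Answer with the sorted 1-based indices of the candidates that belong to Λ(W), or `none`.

1, 2, 3, 5, 6

Compute τ' = (5−√29)/2 = -0.19258, so π⊥(m,n) = m -0.19258·n.
#1 (-4,-23): internal coord -4 + (-23)·τ' = +0.42940; +0.42940 ∈ [0.1, 1.5) → IN Λ
#2 (-2,-13): internal coord -2 + (-13)·τ' = +0.50357; +0.50357 ∈ [0.1, 1.5) → IN Λ
#3 (1,-1): internal coord 1 + (-1)·τ' = +1.19258; +1.19258 ∈ [0.1, 1.5) → IN Λ
#4 (-2,-9): internal coord -2 + (-9)·τ' = -0.26676; -0.26676 ∉ [0.1, 1.5) → out
#5 (1,1): internal coord 1 + (1)·τ' = +0.80742; +0.80742 ∈ [0.1, 1.5) → IN Λ
#6 (-3,-20): internal coord -3 + (-20)·τ' = +0.85165; +0.85165 ∈ [0.1, 1.5) → IN Λ
#7 (2,1): internal coord 2 + (1)·τ' = +1.80742; +1.80742 ∉ [0.1, 1.5) → out
#8 (-3,-9): internal coord -3 + (-9)·τ' = -1.26676; -1.26676 ∉ [0.1, 1.5) → out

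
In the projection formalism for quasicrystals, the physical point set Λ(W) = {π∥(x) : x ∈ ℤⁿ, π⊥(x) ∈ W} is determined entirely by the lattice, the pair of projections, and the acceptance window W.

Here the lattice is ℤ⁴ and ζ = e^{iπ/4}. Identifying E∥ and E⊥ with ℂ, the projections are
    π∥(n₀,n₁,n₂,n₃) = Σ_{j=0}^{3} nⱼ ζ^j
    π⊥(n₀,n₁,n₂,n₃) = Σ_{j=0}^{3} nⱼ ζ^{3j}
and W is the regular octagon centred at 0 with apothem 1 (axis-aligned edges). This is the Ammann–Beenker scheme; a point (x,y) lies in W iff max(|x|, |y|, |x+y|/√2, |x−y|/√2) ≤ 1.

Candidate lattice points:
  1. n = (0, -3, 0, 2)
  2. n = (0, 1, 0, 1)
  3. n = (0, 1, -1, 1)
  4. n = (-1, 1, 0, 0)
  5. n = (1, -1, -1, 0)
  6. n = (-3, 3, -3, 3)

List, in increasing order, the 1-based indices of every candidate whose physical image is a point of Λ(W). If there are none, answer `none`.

π⊥(n) = n₀ + n₁ζ³ + n₂ζ⁶ + n₃ζ⁹ where ζ = e^{iπ/4}.
#1 (0, -3, 0, 2): internal (3.5355, -0.7071); octagon support 3.5355 vs apothem 1 → ∉ W
#2 (0, 1, 0, 1): internal (0.0000, 1.4142); octagon support 1.4142 vs apothem 1 → ∉ W
#3 (0, 1, -1, 1): internal (0.0000, 2.4142); octagon support 2.4142 vs apothem 1 → ∉ W
#4 (-1, 1, 0, 0): internal (-1.7071, 0.7071); octagon support 1.7071 vs apothem 1 → ∉ W
#5 (1, -1, -1, 0): internal (1.7071, 0.2929); octagon support 1.7071 vs apothem 1 → ∉ W
#6 (-3, 3, -3, 3): internal (-3.0000, 7.2426); octagon support 7.2426 vs apothem 1 → ∉ W

none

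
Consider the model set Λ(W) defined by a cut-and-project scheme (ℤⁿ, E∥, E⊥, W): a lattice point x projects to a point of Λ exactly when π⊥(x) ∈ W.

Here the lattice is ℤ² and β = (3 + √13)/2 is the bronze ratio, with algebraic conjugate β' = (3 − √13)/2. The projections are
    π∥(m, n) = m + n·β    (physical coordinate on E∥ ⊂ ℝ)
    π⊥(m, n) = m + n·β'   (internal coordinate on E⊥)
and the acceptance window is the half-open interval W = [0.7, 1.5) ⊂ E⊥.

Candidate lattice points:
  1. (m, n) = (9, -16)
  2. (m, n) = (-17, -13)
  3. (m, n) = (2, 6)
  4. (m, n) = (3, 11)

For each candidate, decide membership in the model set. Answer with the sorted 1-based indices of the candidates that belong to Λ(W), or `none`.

Numerically β ≈ 3.3028 and β' = −1/β ≈ -0.3028.
candidate 1: (m,n)=(9,-16) → π∥ = 9-16·β ≈ -43.8444, π⊥ = 9-16·β' ≈ 13.8444 ∉ [0.7, 1.5) ⇒ out
candidate 2: (m,n)=(-17,-13) → π∥ = -17-13·β ≈ -59.9361, π⊥ = -17-13·β' ≈ -13.0639 ∉ [0.7, 1.5) ⇒ out
candidate 3: (m,n)=(2,6) → π∥ = 2+6·β ≈ 21.8167, π⊥ = 2+6·β' ≈ 0.1833 ∉ [0.7, 1.5) ⇒ out
candidate 4: (m,n)=(3,11) → π∥ = 3+11·β ≈ 39.3305, π⊥ = 3+11·β' ≈ -0.3305 ∉ [0.7, 1.5) ⇒ out

none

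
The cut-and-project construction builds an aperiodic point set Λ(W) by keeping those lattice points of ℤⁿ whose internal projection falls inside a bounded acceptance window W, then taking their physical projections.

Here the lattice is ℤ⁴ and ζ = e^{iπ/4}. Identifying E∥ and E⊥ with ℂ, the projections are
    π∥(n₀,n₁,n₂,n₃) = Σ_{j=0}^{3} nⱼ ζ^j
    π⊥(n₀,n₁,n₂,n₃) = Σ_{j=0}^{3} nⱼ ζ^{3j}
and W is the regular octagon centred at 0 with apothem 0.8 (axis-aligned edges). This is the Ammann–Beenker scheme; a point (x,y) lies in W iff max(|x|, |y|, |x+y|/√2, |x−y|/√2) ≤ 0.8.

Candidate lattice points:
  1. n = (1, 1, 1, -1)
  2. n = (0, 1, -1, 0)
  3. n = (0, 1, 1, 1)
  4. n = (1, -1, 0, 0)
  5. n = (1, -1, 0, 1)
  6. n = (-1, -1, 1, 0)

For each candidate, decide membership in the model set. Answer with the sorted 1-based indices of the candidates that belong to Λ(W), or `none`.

With ζ = e^{iπ/4} the internal vectors are ζ^0,ζ^3,ζ^6,ζ^9.
candidate 1: n = (1, 1, 1, -1) → π⊥ ≈ (-0.41421, -1.00000); max(|x|,|y|,|x±y|/√2) = 1.00000 > 0.8 ⇒ ∉ W
candidate 2: n = (0, 1, -1, 0) → π⊥ ≈ (-0.70711, +1.70711); max(|x|,|y|,|x±y|/√2) = 1.70711 > 0.8 ⇒ ∉ W
candidate 3: n = (0, 1, 1, 1) → π⊥ ≈ (+0.00000, +0.41421); max(|x|,|y|,|x±y|/√2) = 0.41421 ≤ 0.8 ⇒ ∈ W
candidate 4: n = (1, -1, 0, 0) → π⊥ ≈ (+1.70711, -0.70711); max(|x|,|y|,|x±y|/√2) = 1.70711 > 0.8 ⇒ ∉ W
candidate 5: n = (1, -1, 0, 1) → π⊥ ≈ (+2.41421, +0.00000); max(|x|,|y|,|x±y|/√2) = 2.41421 > 0.8 ⇒ ∉ W
candidate 6: n = (-1, -1, 1, 0) → π⊥ ≈ (-0.29289, -1.70711); max(|x|,|y|,|x±y|/√2) = 1.70711 > 0.8 ⇒ ∉ W

3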